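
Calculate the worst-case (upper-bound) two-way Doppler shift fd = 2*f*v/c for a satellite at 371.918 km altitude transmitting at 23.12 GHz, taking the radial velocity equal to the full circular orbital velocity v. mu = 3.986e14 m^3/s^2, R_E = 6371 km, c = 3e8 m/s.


r = 6.742918e+06 m
v = sqrt(mu/r) = 7688.5547 m/s (worst-case radial velocity)
f = 23.12 GHz = 2.312e+10 Hz
fd = 2*f*v/c = 2*2.312e+10*7688.5547/3.0e+08
fd = 1.1850626e+06 Hz

1.1851e+06 Hz


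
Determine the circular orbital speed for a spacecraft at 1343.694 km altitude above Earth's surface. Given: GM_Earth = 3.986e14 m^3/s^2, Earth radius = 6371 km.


r = R_E + alt = 6371.0 + 1343.694 = 7714.6940 km = 7.714694e+06 m
v = sqrt(mu/r) = sqrt(3.986e14 / 7.714694e+06) = 7188.0203 m/s = 7.1880 km/s

7.1880 km/s


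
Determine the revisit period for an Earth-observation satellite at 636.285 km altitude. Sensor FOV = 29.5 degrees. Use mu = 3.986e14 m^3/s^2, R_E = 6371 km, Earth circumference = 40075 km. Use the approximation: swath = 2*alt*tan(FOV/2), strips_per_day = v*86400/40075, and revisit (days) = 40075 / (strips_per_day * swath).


swath = 2*636.285*tan(0.2574361) = 335.0397 km
v = sqrt(mu/r) = 7542.1255 m/s = 7.5421 km/s
strips/day = v*86400/40075 = 7.5421*86400/40075 = 16.2605
coverage/day = strips * swath = 16.2605 * 335.0397 = 5447.9143 km
revisit = 40075 / 5447.9143 = 7.3560 days

7.3560 days


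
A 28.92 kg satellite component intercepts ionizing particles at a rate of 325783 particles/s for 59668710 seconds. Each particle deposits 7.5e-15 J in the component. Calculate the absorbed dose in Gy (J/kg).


Total energy deposited = rate * time * E_per
  = 325783 * 59668710 * 7.5e-15 = 0.1457929 J
Dose = E_total / mass = 0.1457929 / 28.92
Dose = 0.005041248 Gy

0.0050 Gy


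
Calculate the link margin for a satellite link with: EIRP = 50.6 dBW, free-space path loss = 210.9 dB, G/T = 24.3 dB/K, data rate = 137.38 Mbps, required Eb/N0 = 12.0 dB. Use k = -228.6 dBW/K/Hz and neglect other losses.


C/N0 = EIRP - FSPL + G/T - k = 50.6 - 210.9 + 24.3 - (-228.6)
C/N0 = 92.6000 dB-Hz
R_b = 137.38 Mbps = 1.3738e+08 bps -> 10*log10(R_b) = 81.3792 dB-Hz
Eb/N0 = C/N0 - 10*log10(R_b) = 92.6000 - 81.3792 = 11.2208 dB
Margin = Eb/N0 - Eb/N0_req = 11.2208 - 12.0 = -0.7792351 dB (negative margin: link does not close)

-0.7792 dB


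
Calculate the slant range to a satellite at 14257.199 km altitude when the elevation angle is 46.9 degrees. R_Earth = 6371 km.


h = 14257.199 km, el = 46.9 deg
d = -R_E*sin(el) + sqrt((R_E*sin(el))^2 + 2*R_E*h + h^2)
d = -6371.0000*sin(0.8185594) + sqrt((6371.0000*0.7301623)^2 + 2*6371.0000*14257.199 + 14257.199^2)
d = 15511.7864 km

15511.7864 km


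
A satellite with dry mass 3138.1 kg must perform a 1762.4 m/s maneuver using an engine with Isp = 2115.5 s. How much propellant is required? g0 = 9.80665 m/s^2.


ve = Isp * g0 = 2115.5 * 9.80665 = 20745.968075 m/s
mass ratio = exp(dv/ve) = exp(1762.4/20745.968075) = 1.08866421
m_prop = m_dry * (mr - 1) = 3138.1 * (1.08866421 - 1)
m_prop = 278.2371 kg

278.2371 kg


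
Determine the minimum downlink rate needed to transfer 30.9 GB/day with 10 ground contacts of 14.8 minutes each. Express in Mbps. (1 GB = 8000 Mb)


total contact time = 10 * 14.8 * 60 = 8880.0000 s
data = 30.9 GB = 247200.0000 Mb
rate = 247200.0000 / 8880.0000 = 27.8378 Mbps

27.8378 Mbps


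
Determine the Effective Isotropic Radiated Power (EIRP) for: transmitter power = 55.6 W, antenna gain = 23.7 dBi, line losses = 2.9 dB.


Pt = 55.6 W = 17.4507 dBW
EIRP = Pt_dBW + Gt - losses = 17.4507 + 23.7 - 2.9 = 38.2507 dBW

38.2507 dBW


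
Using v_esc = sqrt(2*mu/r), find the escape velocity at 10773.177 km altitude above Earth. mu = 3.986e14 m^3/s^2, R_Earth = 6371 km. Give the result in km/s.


r = 6371.0 + 10773.177 = 17144.1770 km = 1.7144177e+07 m
v_esc = sqrt(2*mu/r) = sqrt(2*3.986e14 / 1.7144177e+07)
v_esc = 6819.0728 m/s = 6.8191 km/s

6.8191 km/s


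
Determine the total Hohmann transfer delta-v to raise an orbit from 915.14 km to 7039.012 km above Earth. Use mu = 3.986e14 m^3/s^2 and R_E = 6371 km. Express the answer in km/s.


r1 = 7286.1400 km = 7.28614e+06 m
r2 = 13410.0120 km = 1.3410012e+07 m
dv1 = sqrt(mu/r1)*(sqrt(2*r2/(r1+r2)) - 1) = 1023.4646 m/s
dv2 = sqrt(mu/r2)*(1 - sqrt(2*r1/(r1+r2))) = 877.1681 m/s
total dv = |dv1| + |dv2| = 1023.4646 + 877.1681 = 1900.6327 m/s = 1.9006 km/s

1.9006 km/s


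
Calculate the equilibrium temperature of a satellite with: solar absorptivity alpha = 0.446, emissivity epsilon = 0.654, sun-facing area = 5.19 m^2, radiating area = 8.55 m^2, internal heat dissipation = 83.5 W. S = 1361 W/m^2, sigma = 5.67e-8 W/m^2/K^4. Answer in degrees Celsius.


Numerator = alpha*S*A_sun + Q_int = 0.446*1361*5.19 + 83.5 = 3233.8611 W
Denominator = eps*sigma*A_rad = 0.654*5.67e-8*8.55 = 3.1704939e-07 W/K^4
T^4 = 1.0199866e+10 K^4
T = 317.7961 K = 44.6461 C

44.6461 degrees Celsius


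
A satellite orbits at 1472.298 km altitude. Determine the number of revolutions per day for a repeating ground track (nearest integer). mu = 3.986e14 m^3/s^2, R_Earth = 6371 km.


r = 7.843298e+06 m
T = 2*pi*sqrt(r^3/mu) = 6912.8844 s = 115.2147 min
revs/day = 1440 / 115.2147 = 12.4984
Rounded: 12 revolutions per day

12 revolutions per day


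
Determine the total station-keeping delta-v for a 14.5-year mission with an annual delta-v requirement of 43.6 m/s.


dV = rate * years = 43.6 * 14.5
dV = 632.2000 m/s

632.2000 m/s


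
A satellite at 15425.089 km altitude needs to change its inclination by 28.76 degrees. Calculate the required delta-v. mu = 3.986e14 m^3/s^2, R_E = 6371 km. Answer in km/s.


r = 21796.0890 km = 2.1796089e+07 m
V = sqrt(mu/r) = 4276.4102 m/s
di = 28.76 deg = 0.5019567 rad
dV = 2*V*sin(di/2) = 2*4276.4102*sin(0.2509783)
dV = 2124.1081 m/s = 2.1241 km/s

2.1241 km/s


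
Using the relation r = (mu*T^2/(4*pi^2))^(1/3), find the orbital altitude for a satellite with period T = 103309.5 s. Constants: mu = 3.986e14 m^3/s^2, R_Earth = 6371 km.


T = 103309.5 s
r = (mu*T^2/(4*pi^2))^(1/3) = (3.986e14 * 103309.5^2 / (4*pi^2))^(1/3)
r = 4.7586748e+07 m = 47586.7479 km
alt = r - R_E = 47586.7479 - 6371 = 41215.7479 km

41215.7479 km


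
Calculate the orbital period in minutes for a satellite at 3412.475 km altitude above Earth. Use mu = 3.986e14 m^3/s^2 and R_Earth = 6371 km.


r = 9783.4750 km = 9.783475e+06 m
T = 2*pi*sqrt(r^3/mu) = 2*pi*sqrt(9.3643884e+20 / 3.986e14)
T = 9630.5465 s = 160.5091 min

160.5091 minutes


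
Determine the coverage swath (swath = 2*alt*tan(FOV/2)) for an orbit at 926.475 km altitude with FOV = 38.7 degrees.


FOV = 38.7 deg = 0.6754424 rad
swath = 2 * alt * tan(FOV/2) = 2 * 926.475 * tan(0.3377212)
swath = 2 * 926.475 * 0.351175
swath = 650.7097 km

650.7097 km


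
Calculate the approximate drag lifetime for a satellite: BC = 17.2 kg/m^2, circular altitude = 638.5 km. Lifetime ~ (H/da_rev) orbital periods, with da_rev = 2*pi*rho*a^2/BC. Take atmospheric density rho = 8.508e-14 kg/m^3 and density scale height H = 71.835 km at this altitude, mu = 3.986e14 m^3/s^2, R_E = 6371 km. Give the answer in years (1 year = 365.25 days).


a = R_E + alt = 7009.5000 km = 7.0095e+06 m
da_rev = 2*pi*rho*a^2/BC = 2*pi*8.508e-14*(7.0095e+06)^2/17.2 = 1.527049 m per revolution
N = H/da_rev = 71835.0000 m / 1.527049 m = 47041.7114 revolutions
P = 2*pi*sqrt(a^3/mu) = 5840.3891 s
lifetime = N*P = 47041.7114 * 5840.3891 = 2.747419e+08 s = 3179.8831 days
years = 3179.8831 / 365.25 = 8.7060 years

8.7060 years


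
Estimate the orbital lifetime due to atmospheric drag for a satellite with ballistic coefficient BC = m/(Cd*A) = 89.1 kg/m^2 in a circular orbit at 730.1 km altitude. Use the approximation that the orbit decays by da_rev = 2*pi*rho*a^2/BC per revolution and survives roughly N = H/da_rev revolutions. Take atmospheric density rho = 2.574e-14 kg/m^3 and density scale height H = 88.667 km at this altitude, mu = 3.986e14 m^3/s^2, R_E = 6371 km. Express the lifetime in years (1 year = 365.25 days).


a = R_E + alt = 7101.1000 km = 7.1011e+06 m
da_rev = 2*pi*rho*a^2/BC = 2*pi*2.574e-14*(7.1011e+06)^2/89.1 = 0.0915296842 m per revolution
N = H/da_rev = 88667.0000 m / 0.0915296842 m = 968723.9802 revolutions
P = 2*pi*sqrt(a^3/mu) = 5955.2454 s
lifetime = N*P = 968723.9802 * 5955.2454 = 5.768989e+09 s = 66770.7066 days
years = 66770.7066 / 365.25 = 182.8082 years

182.8082 years


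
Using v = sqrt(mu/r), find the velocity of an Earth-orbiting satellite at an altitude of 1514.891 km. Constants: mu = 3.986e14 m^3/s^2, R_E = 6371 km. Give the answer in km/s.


r = R_E + alt = 6371.0 + 1514.891 = 7885.8910 km = 7.885891e+06 m
v = sqrt(mu/r) = sqrt(3.986e14 / 7.885891e+06) = 7109.5688 m/s = 7.1096 km/s

7.1096 km/s


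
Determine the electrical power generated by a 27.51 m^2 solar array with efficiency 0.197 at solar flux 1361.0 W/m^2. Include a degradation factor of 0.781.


P = area * eta * S * degradation
P = 27.51 * 0.197 * 1361.0 * 0.781
P = 5760.5769 W

5760.5769 W


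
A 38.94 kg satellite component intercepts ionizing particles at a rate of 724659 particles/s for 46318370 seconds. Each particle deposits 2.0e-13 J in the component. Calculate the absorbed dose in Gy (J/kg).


Total energy deposited = rate * time * E_per
  = 724659 * 46318370 * 2.0e-13 = 6.7130 J
Dose = E_total / mass = 6.7130 / 38.94
Dose = 0.1723935 Gy

0.1724 Gy


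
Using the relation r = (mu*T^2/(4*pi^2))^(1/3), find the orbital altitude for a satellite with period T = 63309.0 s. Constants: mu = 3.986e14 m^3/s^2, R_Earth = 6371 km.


T = 63309.0 s
r = (mu*T^2/(4*pi^2))^(1/3) = (3.986e14 * 63309.0^2 / (4*pi^2))^(1/3)
r = 3.4332294e+07 m = 34332.2939 km
alt = r - R_E = 34332.2939 - 6371 = 27961.2939 km

27961.2939 km


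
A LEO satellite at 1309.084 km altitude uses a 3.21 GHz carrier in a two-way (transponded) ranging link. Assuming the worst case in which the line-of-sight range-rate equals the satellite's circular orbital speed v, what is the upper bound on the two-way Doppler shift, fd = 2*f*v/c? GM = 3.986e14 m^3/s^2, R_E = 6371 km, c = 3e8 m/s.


r = 7.680084e+06 m
v = sqrt(mu/r) = 7204.1984 m/s (worst-case radial velocity)
f = 3.21 GHz = 3.21e+09 Hz
fd = 2*f*v/c = 2*3.21e+09*7204.1984/3.0e+08
fd = 154169.8449 Hz

154169.8449 Hz


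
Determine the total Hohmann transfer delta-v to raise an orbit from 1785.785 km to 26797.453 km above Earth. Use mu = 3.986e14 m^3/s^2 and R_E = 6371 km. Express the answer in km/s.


r1 = 8156.7850 km = 8.156785e+06 m
r2 = 33168.4530 km = 3.3168453e+07 m
dv1 = sqrt(mu/r1)*(sqrt(2*r2/(r1+r2)) - 1) = 1866.3309 m/s
dv2 = sqrt(mu/r2)*(1 - sqrt(2*r1/(r1+r2))) = 1288.5432 m/s
total dv = |dv1| + |dv2| = 1866.3309 + 1288.5432 = 3154.8742 m/s = 3.1549 km/s

3.1549 km/s


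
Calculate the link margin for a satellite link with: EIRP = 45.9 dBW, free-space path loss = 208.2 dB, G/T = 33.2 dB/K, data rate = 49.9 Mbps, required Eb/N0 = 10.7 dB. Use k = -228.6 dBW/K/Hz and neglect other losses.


C/N0 = EIRP - FSPL + G/T - k = 45.9 - 208.2 + 33.2 - (-228.6)
C/N0 = 99.5000 dB-Hz
R_b = 49.9 Mbps = 4.99e+07 bps -> 10*log10(R_b) = 76.9810 dB-Hz
Eb/N0 = C/N0 - 10*log10(R_b) = 99.5000 - 76.9810 = 22.5190 dB
Margin = Eb/N0 - Eb/N0_req = 22.5190 - 10.7 = 11.8190 dB (link closes)

11.8190 dB


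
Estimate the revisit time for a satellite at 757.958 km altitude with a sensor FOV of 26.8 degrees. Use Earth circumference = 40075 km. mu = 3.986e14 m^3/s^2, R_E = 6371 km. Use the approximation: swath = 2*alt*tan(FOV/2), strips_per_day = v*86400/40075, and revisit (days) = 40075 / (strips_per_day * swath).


swath = 2*757.958*tan(0.2338741) = 361.1421 km
v = sqrt(mu/r) = 7477.4862 m/s = 7.4775 km/s
strips/day = v*86400/40075 = 7.4775*86400/40075 = 16.1211
coverage/day = strips * swath = 16.1211 * 361.1421 = 5822.0240 km
revisit = 40075 / 5822.0240 = 6.8833 days

6.8833 days


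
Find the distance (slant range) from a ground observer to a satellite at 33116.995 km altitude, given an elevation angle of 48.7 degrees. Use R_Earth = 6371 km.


h = 33116.995 km, el = 48.7 deg
d = -R_E*sin(el) + sqrt((R_E*sin(el))^2 + 2*R_E*h + h^2)
d = -6371.0000*sin(0.8499753) + sqrt((6371.0000*0.7512641)^2 + 2*6371.0000*33116.995 + 33116.995^2)
d = 34477.1756 km

34477.1756 km


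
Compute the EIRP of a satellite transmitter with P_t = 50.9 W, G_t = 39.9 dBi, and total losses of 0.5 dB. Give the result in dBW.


Pt = 50.9 W = 17.0672 dBW
EIRP = Pt_dBW + Gt - losses = 17.0672 + 39.9 - 0.5 = 56.4672 dBW

56.4672 dBW


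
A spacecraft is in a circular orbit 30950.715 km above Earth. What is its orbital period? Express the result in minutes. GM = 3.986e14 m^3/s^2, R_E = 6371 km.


r = 37321.7150 km = 3.7321715e+07 m
T = 2*pi*sqrt(r^3/mu) = 2*pi*sqrt(5.1985805e+22 / 3.986e14)
T = 71755.2380 s = 1195.9206 min

1195.9206 minutes


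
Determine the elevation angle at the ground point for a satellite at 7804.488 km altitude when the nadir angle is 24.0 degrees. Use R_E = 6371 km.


r = R_E + alt = 14175.4880 km
Law of sines in the satellite / Earth-center / ground-point triangle:
  sin(nadir)/R_E = sin(90 + el)/r  =>  cos(el) = (r/R_E)*sin(nadir)
cos(el) = (14175.4880 / 6371.0000) * sin(24.0 deg) = 0.9049899
el = arccos(0.9049899) = 25.1781 deg
(Earth-central angle = 90 - nadir - el = 40.8219 deg)

25.1781 degrees


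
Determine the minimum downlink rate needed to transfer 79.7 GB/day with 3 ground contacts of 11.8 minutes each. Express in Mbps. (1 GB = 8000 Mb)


total contact time = 3 * 11.8 * 60 = 2124.0000 s
data = 79.7 GB = 637600.0000 Mb
rate = 637600.0000 / 2124.0000 = 300.1883 Mbps

300.1883 Mbps


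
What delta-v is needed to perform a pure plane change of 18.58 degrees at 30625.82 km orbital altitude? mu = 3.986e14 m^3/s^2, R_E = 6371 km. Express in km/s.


r = 36996.8200 km = 3.699682e+07 m
V = sqrt(mu/r) = 3282.3618 m/s
di = 18.58 deg = 0.3242822 rad
dV = 2*V*sin(di/2) = 2*3282.3618*sin(0.1621411)
dV = 1059.7537 m/s = 1.0598 km/s

1.0598 km/s


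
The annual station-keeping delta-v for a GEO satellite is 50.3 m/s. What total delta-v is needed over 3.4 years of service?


dV = rate * years = 50.3 * 3.4
dV = 171.0200 m/s

171.0200 m/s


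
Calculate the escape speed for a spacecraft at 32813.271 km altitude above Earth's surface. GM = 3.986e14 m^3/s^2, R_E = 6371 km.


r = 6371.0 + 32813.271 = 39184.2710 km = 3.9184271e+07 m
v_esc = sqrt(2*mu/r) = sqrt(2*3.986e14 / 3.9184271e+07)
v_esc = 4510.5319 m/s = 4.5105 km/s

4.5105 km/s


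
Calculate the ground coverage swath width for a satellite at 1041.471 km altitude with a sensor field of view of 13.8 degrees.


FOV = 13.8 deg = 0.2408554 rad
swath = 2 * alt * tan(FOV/2) = 2 * 1041.471 * tan(0.1204277)
swath = 2 * 1041.471 * 0.1210133
swath = 252.0637 km

252.0637 km


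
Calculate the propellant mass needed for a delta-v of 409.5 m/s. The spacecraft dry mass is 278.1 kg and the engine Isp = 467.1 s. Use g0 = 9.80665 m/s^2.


ve = Isp * g0 = 467.1 * 9.80665 = 4580.686215 m/s
mass ratio = exp(dv/ve) = exp(409.5/4580.686215) = 1.09351479
m_prop = m_dry * (mr - 1) = 278.1 * (1.09351479 - 1)
m_prop = 26.0065 kg

26.0065 kg


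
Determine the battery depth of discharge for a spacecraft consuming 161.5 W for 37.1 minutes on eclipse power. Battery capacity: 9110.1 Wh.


E_used = P * t / 60 = 161.5 * 37.1 / 60 = 99.8608 Wh
DOD = E_used / E_total * 100 = 99.8608 / 9110.1 * 100
DOD = 1.0962 %

1.0962 %


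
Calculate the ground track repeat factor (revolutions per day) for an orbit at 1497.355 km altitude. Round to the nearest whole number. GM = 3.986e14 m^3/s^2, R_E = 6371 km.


r = 7.868355e+06 m
T = 2*pi*sqrt(r^3/mu) = 6946.0378 s = 115.7673 min
revs/day = 1440 / 115.7673 = 12.4387
Rounded: 12 revolutions per day

12 revolutions per day


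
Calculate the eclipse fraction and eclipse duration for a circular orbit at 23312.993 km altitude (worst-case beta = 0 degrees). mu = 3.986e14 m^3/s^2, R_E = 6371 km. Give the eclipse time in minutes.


r = 29683.9930 km
T = 848.2883 min
Eclipse fraction = arcsin(R_E/r)/pi = arcsin(6371.0000/29683.9930)/pi
= arcsin(0.2146275)/pi = 0.06885373
Eclipse duration = 0.06885373 * 848.2883 = 58.4078 min

58.4078 minutes


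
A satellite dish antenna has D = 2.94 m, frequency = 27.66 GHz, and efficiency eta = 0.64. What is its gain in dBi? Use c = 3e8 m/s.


lambda = c/f = 3e8 / 2.766e+10 = 0.01084599 m
G = eta*(pi*D/lambda)^2 = 0.64*(pi*2.94/0.01084599)^2
G = 464126.3466 (linear)
G = 10*log10(464126.3466) = 56.6664 dBi

56.6664 dBi


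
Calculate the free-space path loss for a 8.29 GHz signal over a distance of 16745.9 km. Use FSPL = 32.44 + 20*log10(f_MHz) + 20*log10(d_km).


f = 8.29 GHz = 8290.0000 MHz
d = 16745.9 km
FSPL = 32.44 + 20*log10(8290.0000) + 20*log10(16745.9)
FSPL = 32.44 + 78.3711 + 84.4782
FSPL = 195.2893 dB

195.2893 dB


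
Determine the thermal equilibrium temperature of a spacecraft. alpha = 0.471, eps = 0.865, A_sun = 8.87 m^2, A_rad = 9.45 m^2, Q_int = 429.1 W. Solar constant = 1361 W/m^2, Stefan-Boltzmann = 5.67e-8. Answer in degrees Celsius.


Numerator = alpha*S*A_sun + Q_int = 0.471*1361*8.87 + 429.1 = 6115.0450 W
Denominator = eps*sigma*A_rad = 0.865*5.67e-8*9.45 = 4.6347997e-07 W/K^4
T^4 = 1.3193763e+10 K^4
T = 338.9161 K = 65.7661 C

65.7661 degrees Celsius


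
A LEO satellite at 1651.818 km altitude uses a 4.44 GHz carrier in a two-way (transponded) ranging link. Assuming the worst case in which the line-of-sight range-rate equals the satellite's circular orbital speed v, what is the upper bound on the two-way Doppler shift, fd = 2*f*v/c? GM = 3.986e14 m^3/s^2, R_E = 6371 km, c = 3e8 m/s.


r = 8.022818e+06 m
v = sqrt(mu/r) = 7048.6375 m/s (worst-case radial velocity)
f = 4.44 GHz = 4.44e+09 Hz
fd = 2*f*v/c = 2*4.44e+09*7048.6375/3.0e+08
fd = 208639.6705 Hz

208639.6705 Hz


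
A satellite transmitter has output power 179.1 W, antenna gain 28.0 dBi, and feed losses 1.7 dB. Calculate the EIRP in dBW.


Pt = 179.1 W = 22.5310 dBW
EIRP = Pt_dBW + Gt - losses = 22.5310 + 28.0 - 1.7 = 48.8310 dBW

48.8310 dBW


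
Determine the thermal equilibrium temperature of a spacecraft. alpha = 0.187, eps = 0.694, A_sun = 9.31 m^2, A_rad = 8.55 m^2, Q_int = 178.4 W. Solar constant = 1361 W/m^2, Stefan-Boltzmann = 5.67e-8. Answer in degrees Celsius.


Numerator = alpha*S*A_sun + Q_int = 0.187*1361*9.31 + 178.4 = 2547.8602 W
Denominator = eps*sigma*A_rad = 0.694*5.67e-8*8.55 = 3.3644079e-07 W/K^4
T^4 = 7.5729824e+09 K^4
T = 294.9964 K = 21.8464 C

21.8464 degrees Celsius


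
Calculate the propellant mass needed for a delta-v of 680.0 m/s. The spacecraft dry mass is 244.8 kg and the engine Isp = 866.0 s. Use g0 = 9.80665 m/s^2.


ve = Isp * g0 = 866.0 * 9.80665 = 8492.558900 m/s
mass ratio = exp(dv/ve) = exp(680.0/8492.558900) = 1.08336300
m_prop = m_dry * (mr - 1) = 244.8 * (1.08336300 - 1)
m_prop = 20.4073 kg

20.4073 kg


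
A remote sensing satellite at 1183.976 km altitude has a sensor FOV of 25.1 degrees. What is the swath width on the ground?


FOV = 25.1 deg = 0.4380776 rad
swath = 2 * alt * tan(FOV/2) = 2 * 1183.976 * tan(0.2190388)
swath = 2 * 1183.976 * 0.2226104
swath = 527.1307 km

527.1307 km


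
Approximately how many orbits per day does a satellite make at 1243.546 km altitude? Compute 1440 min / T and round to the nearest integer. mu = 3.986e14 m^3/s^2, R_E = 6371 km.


r = 7.614546e+06 m
T = 2*pi*sqrt(r^3/mu) = 6612.6760 s = 110.2113 min
revs/day = 1440 / 110.2113 = 13.0658
Rounded: 13 revolutions per day

13 revolutions per day


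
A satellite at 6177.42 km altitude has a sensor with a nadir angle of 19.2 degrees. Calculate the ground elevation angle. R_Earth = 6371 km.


r = R_E + alt = 12548.4200 km
Law of sines in the satellite / Earth-center / ground-point triangle:
  sin(nadir)/R_E = sin(90 + el)/r  =>  cos(el) = (r/R_E)*sin(nadir)
cos(el) = (12548.4200 / 6371.0000) * sin(19.2 deg) = 0.6477408
el = arccos(0.6477408) = 49.6285 deg
(Earth-central angle = 90 - nadir - el = 21.1715 deg)

49.6285 degrees


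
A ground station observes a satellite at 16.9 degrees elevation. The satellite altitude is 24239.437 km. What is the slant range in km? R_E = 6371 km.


h = 24239.437 km, el = 16.9 deg
d = -R_E*sin(el) + sqrt((R_E*sin(el))^2 + 2*R_E*h + h^2)
d = -6371.0000*sin(0.2949606) + sqrt((6371.0000*0.2907022)^2 + 2*6371.0000*24239.437 + 24239.437^2)
d = 28145.2587 km

28145.2587 km


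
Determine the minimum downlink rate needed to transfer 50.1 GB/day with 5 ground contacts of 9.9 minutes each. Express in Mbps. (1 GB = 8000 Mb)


total contact time = 5 * 9.9 * 60 = 2970.0000 s
data = 50.1 GB = 400800.0000 Mb
rate = 400800.0000 / 2970.0000 = 134.9495 Mbps

134.9495 Mbps


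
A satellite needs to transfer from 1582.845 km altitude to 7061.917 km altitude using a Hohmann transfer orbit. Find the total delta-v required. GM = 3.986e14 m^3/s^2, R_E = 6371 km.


r1 = 7953.8450 km = 7.953845e+06 m
r2 = 13432.9170 km = 1.3432917e+07 m
dv1 = sqrt(mu/r1)*(sqrt(2*r2/(r1+r2)) - 1) = 855.1506 m/s
dv2 = sqrt(mu/r2)*(1 - sqrt(2*r1/(r1+r2))) = 749.3111 m/s
total dv = |dv1| + |dv2| = 855.1506 + 749.3111 = 1604.4617 m/s = 1.6045 km/s

1.6045 km/s


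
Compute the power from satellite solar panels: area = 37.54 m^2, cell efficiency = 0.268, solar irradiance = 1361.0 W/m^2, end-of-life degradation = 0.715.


P = area * eta * S * degradation
P = 37.54 * 0.268 * 1361.0 * 0.715
P = 9790.2375 W

9790.2375 W


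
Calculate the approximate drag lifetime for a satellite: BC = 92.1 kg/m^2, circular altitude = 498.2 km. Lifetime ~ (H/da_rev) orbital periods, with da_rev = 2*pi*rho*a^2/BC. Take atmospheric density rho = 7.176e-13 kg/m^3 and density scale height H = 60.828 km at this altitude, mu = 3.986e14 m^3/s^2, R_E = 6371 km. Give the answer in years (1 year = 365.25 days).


a = R_E + alt = 6869.2000 km = 6.8692e+06 m
da_rev = 2*pi*rho*a^2/BC = 2*pi*7.176e-13*(6.8692e+06)^2/92.1 = 2.310016 m per revolution
N = H/da_rev = 60828.0000 m / 2.310016 m = 26332.2850 revolutions
P = 2*pi*sqrt(a^3/mu) = 5665.9203 s
lifetime = N*P = 26332.2850 * 5665.9203 = 1.4919663e+08 s = 1726.8128 days
years = 1726.8128 / 365.25 = 4.7278 years

4.7278 years


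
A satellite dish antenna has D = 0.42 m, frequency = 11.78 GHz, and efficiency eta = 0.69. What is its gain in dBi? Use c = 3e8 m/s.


lambda = c/f = 3e8 / 1.178e+10 = 0.02546689 m
G = eta*(pi*D/lambda)^2 = 0.69*(pi*0.42/0.02546689)^2
G = 1852.2324 (linear)
G = 10*log10(1852.2324) = 32.6770 dBi

32.6770 dBi


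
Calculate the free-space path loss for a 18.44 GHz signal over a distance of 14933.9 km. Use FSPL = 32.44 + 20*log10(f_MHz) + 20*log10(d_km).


f = 18.44 GHz = 18440.0000 MHz
d = 14933.9 km
FSPL = 32.44 + 20*log10(18440.0000) + 20*log10(14933.9)
FSPL = 32.44 + 85.3152 + 83.4835
FSPL = 201.2387 dB

201.2387 dB


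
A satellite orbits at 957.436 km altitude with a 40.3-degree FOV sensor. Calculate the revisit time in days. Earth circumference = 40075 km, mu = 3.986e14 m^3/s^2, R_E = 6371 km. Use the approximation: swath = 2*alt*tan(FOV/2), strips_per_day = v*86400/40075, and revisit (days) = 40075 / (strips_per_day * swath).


swath = 2*957.436*tan(0.3516838) = 702.6391 km
v = sqrt(mu/r) = 7375.0165 m/s = 7.3750 km/s
strips/day = v*86400/40075 = 7.3750*86400/40075 = 15.9002
coverage/day = strips * swath = 15.9002 * 702.6391 = 11172.1178 km
revisit = 40075 / 11172.1178 = 3.5871 days

3.5871 days


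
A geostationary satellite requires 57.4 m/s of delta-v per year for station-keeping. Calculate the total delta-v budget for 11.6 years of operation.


dV = rate * years = 57.4 * 11.6
dV = 665.8400 m/s

665.8400 m/s


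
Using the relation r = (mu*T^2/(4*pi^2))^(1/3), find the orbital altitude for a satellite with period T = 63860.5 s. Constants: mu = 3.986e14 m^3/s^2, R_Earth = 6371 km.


T = 63860.5 s
r = (mu*T^2/(4*pi^2))^(1/3) = (3.986e14 * 63860.5^2 / (4*pi^2))^(1/3)
r = 3.453139e+07 m = 34531.3901 km
alt = r - R_E = 34531.3901 - 6371 = 28160.3901 km

28160.3901 km


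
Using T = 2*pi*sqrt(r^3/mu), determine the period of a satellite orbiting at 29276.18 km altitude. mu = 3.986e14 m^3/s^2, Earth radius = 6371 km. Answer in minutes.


r = 35647.1800 km = 3.564718e+07 m
T = 2*pi*sqrt(r^3/mu) = 2*pi*sqrt(4.5297636e+22 / 3.986e14)
T = 66980.5933 s = 1116.3432 min

1116.3432 minutes


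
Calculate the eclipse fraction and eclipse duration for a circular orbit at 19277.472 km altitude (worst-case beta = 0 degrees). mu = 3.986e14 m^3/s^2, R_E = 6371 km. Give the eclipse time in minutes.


r = 25648.4720 km
T = 681.3217 min
Eclipse fraction = arcsin(R_E/r)/pi = arcsin(6371.0000/25648.4720)/pi
= arcsin(0.2483969)/pi = 0.07990371
Eclipse duration = 0.07990371 * 681.3217 = 54.4401 min

54.4401 minutes


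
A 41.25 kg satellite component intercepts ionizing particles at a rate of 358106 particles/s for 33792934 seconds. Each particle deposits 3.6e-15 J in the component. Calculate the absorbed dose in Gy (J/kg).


Total energy deposited = rate * time * E_per
  = 358106 * 33792934 * 3.6e-15 = 0.04356523 J
Dose = E_total / mass = 0.04356523 / 41.25
Dose = 0.001056127 Gy

0.0011 Gy


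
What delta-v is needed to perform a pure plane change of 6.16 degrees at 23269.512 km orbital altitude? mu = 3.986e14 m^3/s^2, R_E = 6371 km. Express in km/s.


r = 29640.5120 km = 2.9640512e+07 m
V = sqrt(mu/r) = 3667.1257 m/s
di = 6.16 deg = 0.1075123 rad
dV = 2*V*sin(di/2) = 2*3667.1257*sin(0.05375614)
dV = 394.0712 m/s = 0.3940712 km/s

0.3941 km/s


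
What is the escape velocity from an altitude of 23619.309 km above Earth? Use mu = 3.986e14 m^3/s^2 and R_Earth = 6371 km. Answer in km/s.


r = 6371.0 + 23619.309 = 29990.3090 km = 2.9990309e+07 m
v_esc = sqrt(2*mu/r) = sqrt(2*3.986e14 / 2.9990309e+07)
v_esc = 5155.7657 m/s = 5.1558 km/s

5.1558 km/s


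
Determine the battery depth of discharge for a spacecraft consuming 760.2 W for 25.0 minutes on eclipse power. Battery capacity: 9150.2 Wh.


E_used = P * t / 60 = 760.2 * 25.0 / 60 = 316.7500 Wh
DOD = E_used / E_total * 100 = 316.7500 / 9150.2 * 100
DOD = 3.4617 %

3.4617 %


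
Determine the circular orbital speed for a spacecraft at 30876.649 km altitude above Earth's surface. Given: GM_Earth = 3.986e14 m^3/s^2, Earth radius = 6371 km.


r = R_E + alt = 6371.0 + 30876.649 = 37247.6490 km = 3.7247649e+07 m
v = sqrt(mu/r) = sqrt(3.986e14 / 3.7247649e+07) = 3271.2913 m/s = 3.2713 km/s

3.2713 km/s


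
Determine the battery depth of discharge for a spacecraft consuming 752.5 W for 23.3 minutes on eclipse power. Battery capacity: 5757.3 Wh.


E_used = P * t / 60 = 752.5 * 23.3 / 60 = 292.2208 Wh
DOD = E_used / E_total * 100 = 292.2208 / 5757.3 * 100
DOD = 5.0757 %

5.0757 %


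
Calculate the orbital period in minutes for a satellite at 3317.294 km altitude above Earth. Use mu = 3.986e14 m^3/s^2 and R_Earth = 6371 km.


r = 9688.2940 km = 9.688294e+06 m
T = 2*pi*sqrt(r^3/mu) = 2*pi*sqrt(9.0937273e+20 / 3.986e14)
T = 9490.3490 s = 158.1725 min

158.1725 minutes


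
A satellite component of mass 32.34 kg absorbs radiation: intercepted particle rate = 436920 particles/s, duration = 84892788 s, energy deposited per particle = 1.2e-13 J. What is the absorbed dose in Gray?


Total energy deposited = rate * time * E_per
  = 436920 * 84892788 * 1.2e-13 = 4.4510 J
Dose = E_total / mass = 4.4510 / 32.34
Dose = 0.1376303 Gy

0.1376 Gy


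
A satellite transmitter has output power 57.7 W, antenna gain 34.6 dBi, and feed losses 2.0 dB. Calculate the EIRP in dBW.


Pt = 57.7 W = 17.6118 dBW
EIRP = Pt_dBW + Gt - losses = 17.6118 + 34.6 - 2.0 = 50.2118 dBW

50.2118 dBW


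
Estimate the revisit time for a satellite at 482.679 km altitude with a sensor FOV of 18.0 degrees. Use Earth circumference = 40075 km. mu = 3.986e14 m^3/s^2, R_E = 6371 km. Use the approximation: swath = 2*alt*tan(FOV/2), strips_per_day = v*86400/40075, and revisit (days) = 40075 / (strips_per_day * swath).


swath = 2*482.679*tan(0.1570796) = 152.8977 km
v = sqrt(mu/r) = 7626.1750 m/s = 7.6262 km/s
strips/day = v*86400/40075 = 7.6262*86400/40075 = 16.4417
coverage/day = strips * swath = 16.4417 * 152.8977 = 2513.8994 km
revisit = 40075 / 2513.8994 = 15.9414 days

15.9414 days


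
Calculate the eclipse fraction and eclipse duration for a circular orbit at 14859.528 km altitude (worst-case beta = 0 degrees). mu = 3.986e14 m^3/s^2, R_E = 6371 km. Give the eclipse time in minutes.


r = 21230.5280 km
T = 513.0990 min
Eclipse fraction = arcsin(R_E/r)/pi = arcsin(6371.0000/21230.5280)/pi
= arcsin(0.3000867)/pi = 0.09701563
Eclipse duration = 0.09701563 * 513.0990 = 49.7786 min

49.7786 minutes


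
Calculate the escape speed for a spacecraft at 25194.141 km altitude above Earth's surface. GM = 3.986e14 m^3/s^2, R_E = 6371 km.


r = 6371.0 + 25194.141 = 31565.1410 km = 3.1565141e+07 m
v_esc = sqrt(2*mu/r) = sqrt(2*3.986e14 / 3.1565141e+07)
v_esc = 5025.5058 m/s = 5.0255 km/s

5.0255 km/s


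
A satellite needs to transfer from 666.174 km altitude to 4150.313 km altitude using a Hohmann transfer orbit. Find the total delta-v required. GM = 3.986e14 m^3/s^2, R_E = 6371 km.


r1 = 7037.1740 km = 7.037174e+06 m
r2 = 10521.3130 km = 1.0521313e+07 m
dv1 = sqrt(mu/r1)*(sqrt(2*r2/(r1+r2)) - 1) = 712.9353 m/s
dv2 = sqrt(mu/r2)*(1 - sqrt(2*r1/(r1+r2))) = 644.4113 m/s
total dv = |dv1| + |dv2| = 712.9353 + 644.4113 = 1357.3466 m/s = 1.3573 km/s

1.3573 km/s


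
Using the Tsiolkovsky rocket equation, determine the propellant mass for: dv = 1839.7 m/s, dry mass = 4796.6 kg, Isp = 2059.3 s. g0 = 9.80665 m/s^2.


ve = Isp * g0 = 2059.3 * 9.80665 = 20194.834345 m/s
mass ratio = exp(dv/ve) = exp(1839.7/20194.834345) = 1.09537586
m_prop = m_dry * (mr - 1) = 4796.6 * (1.09537586 - 1)
m_prop = 457.4798 kg

457.4798 kg


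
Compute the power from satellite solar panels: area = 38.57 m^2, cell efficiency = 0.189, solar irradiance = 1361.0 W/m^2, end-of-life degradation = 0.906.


P = area * eta * S * degradation
P = 38.57 * 0.189 * 1361.0 * 0.906
P = 8988.7182 W

8988.7182 W


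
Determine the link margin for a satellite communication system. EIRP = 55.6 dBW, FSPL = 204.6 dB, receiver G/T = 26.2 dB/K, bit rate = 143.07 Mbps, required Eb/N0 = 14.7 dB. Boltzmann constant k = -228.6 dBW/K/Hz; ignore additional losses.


C/N0 = EIRP - FSPL + G/T - k = 55.6 - 204.6 + 26.2 - (-228.6)
C/N0 = 105.8000 dB-Hz
R_b = 143.07 Mbps = 1.4307e+08 bps -> 10*log10(R_b) = 81.5555 dB-Hz
Eb/N0 = C/N0 - 10*log10(R_b) = 105.8000 - 81.5555 = 24.2445 dB
Margin = Eb/N0 - Eb/N0_req = 24.2445 - 14.7 = 9.5445 dB (link closes)

9.5445 dB


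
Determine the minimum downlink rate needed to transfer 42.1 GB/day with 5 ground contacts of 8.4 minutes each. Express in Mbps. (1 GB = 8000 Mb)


total contact time = 5 * 8.4 * 60 = 2520.0000 s
data = 42.1 GB = 336800.0000 Mb
rate = 336800.0000 / 2520.0000 = 133.6508 Mbps

133.6508 Mbps


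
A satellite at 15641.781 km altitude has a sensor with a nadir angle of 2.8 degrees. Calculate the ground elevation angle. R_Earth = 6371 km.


r = R_E + alt = 22012.7810 km
Law of sines in the satellite / Earth-center / ground-point triangle:
  sin(nadir)/R_E = sin(90 + el)/r  =>  cos(el) = (r/R_E)*sin(nadir)
cos(el) = (22012.7810 / 6371.0000) * sin(2.8 deg) = 0.1687834
el = arccos(0.1687834) = 80.2829 deg
(Earth-central angle = 90 - nadir - el = 6.9171 deg)

80.2829 degrees


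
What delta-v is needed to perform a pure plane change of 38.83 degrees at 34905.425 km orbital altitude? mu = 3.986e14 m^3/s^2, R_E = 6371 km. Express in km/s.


r = 41276.4250 km = 4.1276425e+07 m
V = sqrt(mu/r) = 3107.5463 m/s
di = 38.83 deg = 0.6777113 rad
dV = 2*V*sin(di/2) = 2*3107.5463*sin(0.3388557)
dV = 2065.9469 m/s = 2.0659 km/s

2.0659 km/s


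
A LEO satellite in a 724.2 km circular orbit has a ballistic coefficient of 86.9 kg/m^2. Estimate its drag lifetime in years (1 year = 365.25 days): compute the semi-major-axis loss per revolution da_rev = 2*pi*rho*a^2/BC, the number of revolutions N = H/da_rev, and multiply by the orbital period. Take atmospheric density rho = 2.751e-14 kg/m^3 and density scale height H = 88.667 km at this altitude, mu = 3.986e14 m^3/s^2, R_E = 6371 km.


a = R_E + alt = 7095.2000 km = 7.0952e+06 m
da_rev = 2*pi*rho*a^2/BC = 2*pi*2.751e-14*(7.0952e+06)^2/86.9 = 0.100133631 m per revolution
N = H/da_rev = 88667.0000 m / 0.100133631 m = 885486.7123 revolutions
P = 2*pi*sqrt(a^3/mu) = 5947.8250 s
lifetime = N*P = 885486.7123 * 5947.8250 = 5.26672e+09 s = 60957.4077 days
years = 60957.4077 / 365.25 = 166.8923 years

166.8923 years


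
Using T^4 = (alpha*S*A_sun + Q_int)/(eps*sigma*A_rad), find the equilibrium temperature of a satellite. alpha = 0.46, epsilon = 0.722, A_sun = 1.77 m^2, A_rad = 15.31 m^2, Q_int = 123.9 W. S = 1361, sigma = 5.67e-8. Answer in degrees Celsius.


Numerator = alpha*S*A_sun + Q_int = 0.46*1361*1.77 + 123.9 = 1232.0262 W
Denominator = eps*sigma*A_rad = 0.722*5.67e-8*15.31 = 6.2675159e-07 W/K^4
T^4 = 1.9657329e+09 K^4
T = 210.5625 K = -62.5875 C

-62.5875 degrees Celsius


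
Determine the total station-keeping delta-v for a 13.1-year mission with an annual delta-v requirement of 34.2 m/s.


dV = rate * years = 34.2 * 13.1
dV = 448.0200 m/s

448.0200 m/s


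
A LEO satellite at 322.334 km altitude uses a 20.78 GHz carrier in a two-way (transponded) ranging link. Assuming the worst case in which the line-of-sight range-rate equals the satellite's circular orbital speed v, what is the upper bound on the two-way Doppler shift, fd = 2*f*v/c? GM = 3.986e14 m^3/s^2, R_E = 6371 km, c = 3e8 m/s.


r = 6.693334e+06 m
v = sqrt(mu/r) = 7716.9804 m/s (worst-case radial velocity)
f = 20.78 GHz = 2.078e+10 Hz
fd = 2*f*v/c = 2*2.078e+10*7716.9804/3.0e+08
fd = 1.069059e+06 Hz

1.0691e+06 Hz


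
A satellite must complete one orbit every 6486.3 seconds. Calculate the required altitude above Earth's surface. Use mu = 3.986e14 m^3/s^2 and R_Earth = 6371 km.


T = 6486.3 s
r = (mu*T^2/(4*pi^2))^(1/3) = (3.986e14 * 6486.3^2 / (4*pi^2))^(1/3)
r = 7.5172191e+06 m = 7517.2191 km
alt = r - R_E = 7517.2191 - 6371 = 1146.2191 km

1146.2191 km


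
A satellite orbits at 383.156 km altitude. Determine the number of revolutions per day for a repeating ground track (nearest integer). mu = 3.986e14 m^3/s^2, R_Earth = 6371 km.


r = 6.754156e+06 m
T = 2*pi*sqrt(r^3/mu) = 5524.1804 s = 92.0697 min
revs/day = 1440 / 92.0697 = 15.6403
Rounded: 16 revolutions per day

16 revolutions per day


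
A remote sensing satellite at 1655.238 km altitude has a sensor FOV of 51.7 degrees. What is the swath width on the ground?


FOV = 51.7 deg = 0.9023352 rad
swath = 2 * alt * tan(FOV/2) = 2 * 1655.238 * tan(0.4511676)
swath = 2 * 1655.238 * 0.4844959
swath = 1603.9122 km

1603.9122 km


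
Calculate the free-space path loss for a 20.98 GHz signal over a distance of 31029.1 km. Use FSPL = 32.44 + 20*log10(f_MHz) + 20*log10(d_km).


f = 20.98 GHz = 20980.0000 MHz
d = 31029.1 km
FSPL = 32.44 + 20*log10(20980.0000) + 20*log10(31029.1)
FSPL = 32.44 + 86.4361 + 89.8354
FSPL = 208.7115 dB

208.7115 dB


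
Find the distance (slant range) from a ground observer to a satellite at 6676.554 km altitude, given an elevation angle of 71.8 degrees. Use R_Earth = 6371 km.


h = 6676.554 km, el = 71.8 deg
d = -R_E*sin(el) + sqrt((R_E*sin(el))^2 + 2*R_E*h + h^2)
d = -6371.0000*sin(1.2531) + sqrt((6371.0000*0.9499721)^2 + 2*6371.0000*6676.554 + 6676.554^2)
d = 6842.6503 km

6842.6503 km


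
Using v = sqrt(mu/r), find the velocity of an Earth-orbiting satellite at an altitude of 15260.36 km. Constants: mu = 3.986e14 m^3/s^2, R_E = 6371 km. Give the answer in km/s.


r = R_E + alt = 6371.0 + 15260.36 = 21631.3600 km = 2.163136e+07 m
v = sqrt(mu/r) = sqrt(3.986e14 / 2.163136e+07) = 4292.6624 m/s = 4.2927 km/s

4.2927 km/s


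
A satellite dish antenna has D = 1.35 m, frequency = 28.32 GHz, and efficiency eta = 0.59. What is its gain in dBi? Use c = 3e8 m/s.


lambda = c/f = 3e8 / 2.832e+10 = 0.01059322 m
G = eta*(pi*D/lambda)^2 = 0.59*(pi*1.35/0.01059322)^2
G = 94572.1544 (linear)
G = 10*log10(94572.1544) = 49.7576 dBi

49.7576 dBi


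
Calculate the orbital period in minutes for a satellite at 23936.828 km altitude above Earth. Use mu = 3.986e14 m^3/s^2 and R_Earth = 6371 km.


r = 30307.8280 km = 3.0307828e+07 m
T = 2*pi*sqrt(r^3/mu) = 2*pi*sqrt(2.7839693e+22 / 3.986e14)
T = 52510.1721 s = 875.1695 min

875.1695 minutes


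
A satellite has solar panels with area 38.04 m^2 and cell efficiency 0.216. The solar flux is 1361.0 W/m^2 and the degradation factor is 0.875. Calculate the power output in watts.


P = area * eta * S * degradation
P = 38.04 * 0.216 * 1361.0 * 0.875
P = 9784.9912 W

9784.9912 W


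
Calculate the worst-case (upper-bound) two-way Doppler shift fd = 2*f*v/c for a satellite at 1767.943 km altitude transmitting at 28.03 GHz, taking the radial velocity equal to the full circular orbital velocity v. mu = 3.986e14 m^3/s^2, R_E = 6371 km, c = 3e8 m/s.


r = 8.138943e+06 m
v = sqrt(mu/r) = 6998.1725 m/s (worst-case radial velocity)
f = 28.03 GHz = 2.803e+10 Hz
fd = 2*f*v/c = 2*2.803e+10*6998.1725/3.0e+08
fd = 1.3077252e+06 Hz

1.3077e+06 Hz


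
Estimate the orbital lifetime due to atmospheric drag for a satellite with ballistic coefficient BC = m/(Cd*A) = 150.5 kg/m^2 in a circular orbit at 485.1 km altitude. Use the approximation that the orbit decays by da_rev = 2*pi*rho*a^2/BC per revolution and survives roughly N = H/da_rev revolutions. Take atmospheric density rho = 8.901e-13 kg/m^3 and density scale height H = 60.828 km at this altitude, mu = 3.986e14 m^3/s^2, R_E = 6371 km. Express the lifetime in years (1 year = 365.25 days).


a = R_E + alt = 6856.1000 km = 6.8561e+06 m
da_rev = 2*pi*rho*a^2/BC = 2*pi*8.901e-13*(6.8561e+06)^2/150.5 = 1.746773 m per revolution
N = H/da_rev = 60828.0000 m / 1.746773 m = 34823.0720 revolutions
P = 2*pi*sqrt(a^3/mu) = 5649.7201 s
lifetime = N*P = 34823.0720 * 5649.7201 = 1.9674061e+08 s = 2277.0904 days
years = 2277.0904 / 365.25 = 6.2343 years

6.2343 years


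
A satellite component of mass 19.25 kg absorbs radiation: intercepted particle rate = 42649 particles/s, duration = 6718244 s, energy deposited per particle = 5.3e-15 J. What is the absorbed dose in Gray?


Total energy deposited = rate * time * E_per
  = 42649 * 6718244 * 5.3e-15 = 0.00151859 J
Dose = E_total / mass = 0.00151859 / 19.25
Dose = 7.8887785e-05 Gy

7.8888e-05 Gy


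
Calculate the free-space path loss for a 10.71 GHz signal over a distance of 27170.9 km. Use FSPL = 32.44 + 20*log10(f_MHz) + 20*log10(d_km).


f = 10.71 GHz = 10710.0000 MHz
d = 27170.9 km
FSPL = 32.44 + 20*log10(10710.0000) + 20*log10(27170.9)
FSPL = 32.44 + 80.5958 + 88.6821
FSPL = 201.7179 dB

201.7179 dB


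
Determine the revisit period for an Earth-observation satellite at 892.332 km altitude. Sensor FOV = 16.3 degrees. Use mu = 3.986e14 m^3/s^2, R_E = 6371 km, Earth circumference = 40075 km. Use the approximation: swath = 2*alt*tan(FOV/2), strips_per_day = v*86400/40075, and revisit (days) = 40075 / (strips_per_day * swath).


swath = 2*892.332*tan(0.1422443) = 255.5845 km
v = sqrt(mu/r) = 7407.9953 m/s = 7.4080 km/s
strips/day = v*86400/40075 = 7.4080*86400/40075 = 15.9713
coverage/day = strips * swath = 15.9713 * 255.5845 = 4082.0221 km
revisit = 40075 / 4082.0221 = 9.8174 days

9.8174 days


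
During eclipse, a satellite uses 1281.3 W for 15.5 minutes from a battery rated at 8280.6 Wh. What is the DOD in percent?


E_used = P * t / 60 = 1281.3 * 15.5 / 60 = 331.0025 Wh
DOD = E_used / E_total * 100 = 331.0025 / 8280.6 * 100
DOD = 3.9973 %

3.9973 %


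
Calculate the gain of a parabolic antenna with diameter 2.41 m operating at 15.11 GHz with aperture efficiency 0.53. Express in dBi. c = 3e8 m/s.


lambda = c/f = 3e8 / 1.511e+10 = 0.0198544 m
G = eta*(pi*D/lambda)^2 = 0.53*(pi*2.41/0.0198544)^2
G = 77071.9096 (linear)
G = 10*log10(77071.9096) = 48.8690 dBi

48.8690 dBi
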